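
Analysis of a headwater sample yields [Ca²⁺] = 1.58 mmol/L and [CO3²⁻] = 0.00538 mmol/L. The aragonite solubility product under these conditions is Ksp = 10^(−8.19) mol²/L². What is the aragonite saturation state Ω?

Ω = 1.32

Ksp = 10^(−8.19) = 6.457×10^-9
Ω = [Ca²⁺][CO3²⁻]/Ksp = (1.58×10^-3)(0.00538×10^-3) / 6.457×10^-9 = 1.32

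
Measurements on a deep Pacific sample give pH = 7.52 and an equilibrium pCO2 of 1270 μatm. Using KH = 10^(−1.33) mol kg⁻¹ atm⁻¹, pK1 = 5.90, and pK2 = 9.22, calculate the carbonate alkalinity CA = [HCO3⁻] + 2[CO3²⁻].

[CO2*] = KH · pCO2 = 10^(−1.33) × 1270×10^-6 = 5.940×10^-5 mol/kg
α₀ = 1/(1 + K1/[H⁺] + K1K2/[H⁺]²) = 1/(1 + 10^+1.62 + 10^-0.08) = 0.02298
DIC = [CO2*]/α₀ = 5.940×10^-5 / 0.02298 = 2.585 mmol/kg
CA = (α₁ + 2α₂)·DIC = (0.9579 + 2×0.01911) × 2.585 = 2.58 mmol/kg

CA = 2.58 mmol/kg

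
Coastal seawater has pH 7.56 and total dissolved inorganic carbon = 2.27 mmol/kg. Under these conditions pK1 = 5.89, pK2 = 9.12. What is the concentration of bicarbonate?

[HCO3⁻] = 2.16 mmol/kg

α₁ = 1 / (1 + [H⁺]/K1 + K2/[H⁺]) = 1 / (1 + 10^-1.67 + 10^-1.56)
   = 1 / (1 + 0.021380 + 0.027542) = 1/1.0489 = 0.9534
[HCO3⁻] = α₁ × DIC = 0.9534 × 2.27 = 2.16 mmol/kg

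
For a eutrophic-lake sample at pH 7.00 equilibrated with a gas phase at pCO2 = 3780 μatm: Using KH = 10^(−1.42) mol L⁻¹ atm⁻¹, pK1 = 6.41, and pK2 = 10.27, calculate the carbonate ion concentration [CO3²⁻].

[CO2*] = KH · pCO2 = 10^(−1.42) × 3780×10^-6 = 1.437×10^-4 mol/L
α₀ = 1/(1 + K1/[H⁺] + K1K2/[H⁺]²) = 1/(1 + 10^+0.59 + 10^-2.68) = 0.2044
DIC = [CO2*]/α₀ = 1.437×10^-4 / 0.2044 = 0.7031 mmol/L
[CO3²⁻] = α₂·DIC; α₂ = 0.0004270, so [CO3²⁻] = 0.0004270 × 0.7031 = 0.000300 mmol/L = 0.300 μmol/L

[CO3²⁻] = 0.300 μmol/L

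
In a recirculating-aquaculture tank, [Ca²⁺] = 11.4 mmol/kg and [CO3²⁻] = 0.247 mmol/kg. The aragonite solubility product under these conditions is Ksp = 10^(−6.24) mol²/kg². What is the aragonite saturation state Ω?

Ksp = 10^(−6.24) = 5.754×10^-7
Ω = [Ca²⁺][CO3²⁻]/Ksp = (11.4×10^-3)(0.247×10^-3) / 5.754×10^-7 = 4.89

Ω = 4.89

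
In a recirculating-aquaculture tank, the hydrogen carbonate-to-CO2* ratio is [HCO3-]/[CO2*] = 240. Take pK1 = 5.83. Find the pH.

pH = 8.21

From K1 = [H⁺][HCO3-]/[CO2*]:  pH = pK1 + log₁₀([HCO3-]/[CO2*])
log₁₀(240) = +2.380
pH = 5.83 + (+2.380) = 8.21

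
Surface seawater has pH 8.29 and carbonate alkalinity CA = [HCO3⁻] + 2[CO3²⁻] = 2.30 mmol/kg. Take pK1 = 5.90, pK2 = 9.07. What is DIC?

CA = [HCO3⁻] + 2[CO3²⁻] = (α₁ + 2α₂)·DIC
At pH 8.29: [H⁺]/K1 = 10^-2.39 = 0.0040738, K2/[H⁺] = 10^-0.78 = 0.16596
α₁ = 1/(1 + 0.0040738 + 0.16596) = 1/1.1700 = 0.8547; α₂ = α₁·K2/[H⁺] = 0.1418
α₁ + 2α₂ = 1.1384
DIC = CA / (α₁ + 2α₂) = 2.30 / 1.1384 = 2.02 mmol/kg

DIC = 2.02 mmol/kg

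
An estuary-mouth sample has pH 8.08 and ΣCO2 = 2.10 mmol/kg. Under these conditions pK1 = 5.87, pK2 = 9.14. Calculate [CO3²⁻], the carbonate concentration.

α₂ = 1 / (1 + [H⁺]/K2 + [H⁺]²/(K1K2)) = 1 / (1 + 10^+1.06 + 10^-1.15)
   = 1 / (1 + 11.482 + 0.070795) = 1/12.552 = 0.07967
[CO3²⁻] = α₂ × DIC = 0.07967 × 2.10 = 0.167 mmol/kg

[CO3²⁻] = 0.167 mmol/kg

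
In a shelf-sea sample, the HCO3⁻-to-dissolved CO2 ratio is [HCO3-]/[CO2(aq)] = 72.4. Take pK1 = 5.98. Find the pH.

From K1 = [H⁺][HCO3-]/[CO2(aq)]:  pH = pK1 + log₁₀([HCO3-]/[CO2(aq)])
log₁₀(72.4) = +1.860
pH = 5.98 + (+1.860) = 7.84

pH = 7.84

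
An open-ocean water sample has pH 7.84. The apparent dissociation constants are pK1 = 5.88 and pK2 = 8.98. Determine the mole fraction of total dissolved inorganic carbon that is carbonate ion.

α₂ = 1 / (1 + [H⁺]/K2 + [H⁺]²/(K1K2)) = 1 / (1 + 10^+1.14 + 10^-0.82)
   = 1 / (1 + 13.804 + 0.15136) = 1/14.955 = 0.06687

α₂ = 0.0669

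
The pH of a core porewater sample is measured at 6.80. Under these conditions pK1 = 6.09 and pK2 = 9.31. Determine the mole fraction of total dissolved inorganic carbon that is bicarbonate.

α₁ = 0.835

α₁ = 1 / (1 + [H⁺]/K1 + K2/[H⁺]) = 1 / (1 + 10^-0.71 + 10^-2.51)
   = 1 / (1 + 0.19498 + 0.0030903) = 1/1.1981 = 0.8347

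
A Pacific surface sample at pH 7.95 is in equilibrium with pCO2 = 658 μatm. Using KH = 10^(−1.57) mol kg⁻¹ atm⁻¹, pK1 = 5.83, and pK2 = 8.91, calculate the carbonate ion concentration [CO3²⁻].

[CO2*] = KH · pCO2 = 10^(−1.57) × 658×10^-6 = 1.771×10^-5 mol/kg
α₀ = 1/(1 + K1/[H⁺] + K1K2/[H⁺]²) = 1/(1 + 10^+2.12 + 10^+1.16) = 0.006790
DIC = [CO2*]/α₀ = 1.771×10^-5 / 0.006790 = 2.608 mmol/kg
[CO3²⁻] = α₂·DIC; α₂ = 0.09814, so [CO3²⁻] = 0.09814 × 2.608 = 0.256 mmol/kg

[CO3²⁻] = 0.256 mmol/kg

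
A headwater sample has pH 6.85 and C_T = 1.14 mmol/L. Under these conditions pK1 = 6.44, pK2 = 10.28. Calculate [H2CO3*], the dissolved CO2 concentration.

α₀ = 1 / (1 + K1/[H⁺] + K1K2/[H⁺]²) = 1 / (1 + 10^+0.41 + 10^-3.02)
   = 1 / (1 + 2.5704 + 0.00095499) = 1/3.5714 = 0.2800
[CO2*] = α₀ × DIC = 0.2800 × 1.14 = 0.319 mmol/L

[CO2*] = 0.319 mmol/L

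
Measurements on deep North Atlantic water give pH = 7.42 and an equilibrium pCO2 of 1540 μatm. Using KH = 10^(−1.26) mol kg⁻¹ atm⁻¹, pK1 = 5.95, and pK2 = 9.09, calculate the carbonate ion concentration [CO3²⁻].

[CO3²⁻] = 0.0534 mmol/kg

[CO2*] = KH · pCO2 = 10^(−1.26) × 1540×10^-6 = 8.463×10^-5 mol/kg
α₀ = 1/(1 + K1/[H⁺] + K1K2/[H⁺]²) = 1/(1 + 10^+1.47 + 10^-0.20) = 0.03211
DIC = [CO2*]/α₀ = 8.463×10^-5 / 0.03211 = 2.636 mmol/kg
[CO3²⁻] = α₂·DIC; α₂ = 0.02026, so [CO3²⁻] = 0.02026 × 2.636 = 0.0534 mmol/kg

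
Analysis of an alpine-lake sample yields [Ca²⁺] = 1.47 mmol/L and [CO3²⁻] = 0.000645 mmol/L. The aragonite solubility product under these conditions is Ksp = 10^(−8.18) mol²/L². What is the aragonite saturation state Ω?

Ω = 0.144

Ksp = 10^(−8.18) = 6.607×10^-9
Ω = [Ca²⁺][CO3²⁻]/Ksp = (1.47×10^-3)(0.000645×10^-3) / 6.607×10^-9 = 0.144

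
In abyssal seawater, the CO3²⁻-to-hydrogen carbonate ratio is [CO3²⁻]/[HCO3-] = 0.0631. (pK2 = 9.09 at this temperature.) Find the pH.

From K2 = [H⁺][CO3²⁻]/[HCO3-]:  pH = pK2 + log₁₀([CO3²⁻]/[HCO3-])
log₁₀(0.0631) = -1.200
pH = 9.09 + (-1.200) = 7.89

pH = 7.89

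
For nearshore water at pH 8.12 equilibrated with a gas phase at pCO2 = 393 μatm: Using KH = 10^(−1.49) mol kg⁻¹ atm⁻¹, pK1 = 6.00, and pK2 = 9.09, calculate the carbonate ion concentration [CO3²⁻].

[CO2*] = KH · pCO2 = 10^(−1.49) × 393×10^-6 = 1.272×10^-5 mol/kg
α₀ = 1/(1 + K1/[H⁺] + K1K2/[H⁺]²) = 1/(1 + 10^+2.12 + 10^+1.15) = 0.006805
DIC = [CO2*]/α₀ = 1.272×10^-5 / 0.006805 = 1.869 mmol/kg
[CO3²⁻] = α₂·DIC; α₂ = 0.09612, so [CO3²⁻] = 0.09612 × 1.869 = 0.180 mmol/kg

[CO3²⁻] = 0.180 mmol/kg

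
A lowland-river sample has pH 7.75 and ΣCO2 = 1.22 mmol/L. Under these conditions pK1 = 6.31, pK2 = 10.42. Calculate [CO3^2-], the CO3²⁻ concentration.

α₂ = 1 / (1 + [H⁺]/K2 + [H⁺]²/(K1K2)) = 1 / (1 + 10^+2.67 + 10^+1.23)
   = 1 / (1 + 467.74 + 16.982) = 1/485.72 = 0.002059
[CO3²⁻] = α₂ × DIC = 0.002059 × 1.22 = 0.00251 mmol/L = 2.51 μmol/L

[CO3²⁻] = 2.51 μmol/L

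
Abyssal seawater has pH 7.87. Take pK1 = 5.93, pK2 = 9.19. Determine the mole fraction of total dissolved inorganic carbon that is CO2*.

α₀ = 1 / (1 + K1/[H⁺] + K1K2/[H⁺]²) = 1 / (1 + 10^+1.94 + 10^+0.62)
   = 1 / (1 + 87.096 + 4.1687) = 1/92.265 = 0.01084

α₀ = 0.0108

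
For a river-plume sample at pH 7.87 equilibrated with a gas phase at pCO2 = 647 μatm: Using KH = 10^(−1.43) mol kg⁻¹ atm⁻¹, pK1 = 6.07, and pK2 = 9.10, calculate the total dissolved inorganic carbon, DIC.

DIC = 1.63 mmol/kg

[CO2*] = KH · pCO2 = 10^(−1.43) × 647×10^-6 = 2.404×10^-5 mol/kg
α₀ = 1/(1 + K1/[H⁺] + K1K2/[H⁺]²) = 1/(1 + 10^+1.80 + 10^+0.57) = 0.01475
DIC = [CO2*]/α₀ = 2.404×10^-5 / 0.01475 = 1.63 mmol/kg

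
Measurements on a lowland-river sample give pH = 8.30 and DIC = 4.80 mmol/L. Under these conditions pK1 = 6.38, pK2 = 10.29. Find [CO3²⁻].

α₂ = 1 / (1 + [H⁺]/K2 + [H⁺]²/(K1K2)) = 1 / (1 + 10^+1.99 + 10^+0.07)
   = 1 / (1 + 97.724 + 1.1749) = 1/99.899 = 0.01001
[CO3²⁻] = α₂ × DIC = 0.01001 × 4.80 = 0.0480 mmol/L

[CO3²⁻] = 0.0480 mmol/L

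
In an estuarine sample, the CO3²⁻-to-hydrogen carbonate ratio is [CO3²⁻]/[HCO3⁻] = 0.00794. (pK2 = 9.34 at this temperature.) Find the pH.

From K2 = [H⁺][CO3²⁻]/[HCO3⁻]:  pH = pK2 + log₁₀([CO3²⁻]/[HCO3⁻])
log₁₀(0.00794) = -2.100
pH = 9.34 + (-2.100) = 7.24

pH = 7.24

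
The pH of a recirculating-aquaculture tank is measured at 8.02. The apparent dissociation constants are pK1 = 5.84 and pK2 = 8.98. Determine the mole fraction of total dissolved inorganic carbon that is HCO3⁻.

α₁ = 1 / (1 + [H⁺]/K1 + K2/[H⁺]) = 1 / (1 + 10^-2.18 + 10^-0.96)
   = 1 / (1 + 0.0066069 + 0.10965) = 1/1.1163 = 0.8959

α₁ = 0.896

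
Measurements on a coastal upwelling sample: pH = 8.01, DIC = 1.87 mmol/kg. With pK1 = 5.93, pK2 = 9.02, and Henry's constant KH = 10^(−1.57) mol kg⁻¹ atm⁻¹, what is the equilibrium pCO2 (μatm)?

pCO2 = 522 μatm

α₀ = 1 / (1 + K1/[H⁺] + K1K2/[H⁺]²) = 1 / (1 + 10^+2.08 + 10^+1.07)
   = 1 / (1 + 120.23 + 11.749) = 1/132.98 = 0.007520
[CO2*] = α₀ × DIC = 0.007520 × 1.87 = 0.01406 mmol/kg = 14.06 μmol/kg
pCO2 = [CO2*]/KH = 1.406×10^-5 / 2.692×10^-2 = 522 μatm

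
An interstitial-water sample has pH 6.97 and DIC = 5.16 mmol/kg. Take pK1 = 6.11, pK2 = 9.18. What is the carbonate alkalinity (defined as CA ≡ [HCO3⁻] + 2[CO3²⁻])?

CA = 4.57 mmol/kg

CA = [HCO3⁻] + 2[CO3²⁻] = (α₁ + 2α₂)·DIC
At pH 6.97: [H⁺]/K1 = 10^-0.86 = 0.13804, K2/[H⁺] = 10^-2.21 = 0.0061660
α₁ = 1/(1 + 0.13804 + 0.0061660) = 1/1.1442 = 0.8740; α₂ = α₁·K2/[H⁺] = 0.005389
α₁ + 2α₂ = 0.8847
CA = 0.8847 × 5.16 = 4.57 mmol/kg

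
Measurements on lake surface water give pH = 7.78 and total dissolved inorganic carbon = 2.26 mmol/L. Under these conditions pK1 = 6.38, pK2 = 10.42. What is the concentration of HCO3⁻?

α₁ = 1 / (1 + [H⁺]/K1 + K2/[H⁺]) = 1 / (1 + 10^-1.40 + 10^-2.64)
   = 1 / (1 + 0.039811 + 0.0022909) = 1/1.0421 = 0.9596
[HCO3⁻] = α₁ × DIC = 0.9596 × 2.26 = 2.17 mmol/L

[HCO3⁻] = 2.17 mmol/L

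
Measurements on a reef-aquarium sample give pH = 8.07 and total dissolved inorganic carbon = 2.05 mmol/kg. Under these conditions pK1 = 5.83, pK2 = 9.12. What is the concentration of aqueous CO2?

α₀ = 1 / (1 + K1/[H⁺] + K1K2/[H⁺]²) = 1 / (1 + 10^+2.24 + 10^+1.19)
   = 1 / (1 + 173.78 + 15.488) = 1/190.27 = 0.005256
[CO2*] = α₀ × DIC = 0.005256 × 2.05 = 0.0108 mmol/kg = 10.8 μmol/kg

[CO2*] = 10.8 μmol/kg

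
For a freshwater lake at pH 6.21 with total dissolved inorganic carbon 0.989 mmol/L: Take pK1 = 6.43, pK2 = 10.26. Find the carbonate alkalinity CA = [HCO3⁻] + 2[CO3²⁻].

CA = [HCO3⁻] + 2[CO3²⁻] = (α₁ + 2α₂)·DIC
At pH 6.21: [H⁺]/K1 = 10^0.22 = 1.6596, K2/[H⁺] = 10^-4.05 = 8.9125×10^-5
α₁ = 1/(1 + 1.6596 + 8.9125×10^-5) = 1/2.6597 = 0.3760; α₂ = α₁·K2/[H⁺] = 3.351×10^-5
α₁ + 2α₂ = 0.3761
CA = 0.3761 × 0.989 = 0.372 mmol/L

CA = 0.372 mmol/L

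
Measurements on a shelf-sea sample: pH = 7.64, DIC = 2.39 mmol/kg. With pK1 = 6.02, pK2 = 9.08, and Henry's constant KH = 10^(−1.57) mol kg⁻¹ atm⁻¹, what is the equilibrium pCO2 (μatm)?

α₀ = 1 / (1 + K1/[H⁺] + K1K2/[H⁺]²) = 1 / (1 + 10^+1.62 + 10^+0.18)
   = 1 / (1 + 41.687 + 1.5136) = 1/44.200 = 0.02262
[CO2*] = α₀ × DIC = 0.02262 × 2.39 = 0.05407 mmol/kg
pCO2 = [CO2*]/KH = 5.407×10^-5 / 2.692×10^-2 = 2010 μatm

pCO2 = 2010 μatm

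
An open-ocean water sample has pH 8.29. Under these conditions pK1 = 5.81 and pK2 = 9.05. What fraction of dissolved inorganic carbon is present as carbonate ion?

α₂ = 0.148

α₂ = 1 / (1 + [H⁺]/K2 + [H⁺]²/(K1K2)) = 1 / (1 + 10^+0.76 + 10^-1.72)
   = 1 / (1 + 5.7544 + 0.019055) = 1/6.7735 = 0.1476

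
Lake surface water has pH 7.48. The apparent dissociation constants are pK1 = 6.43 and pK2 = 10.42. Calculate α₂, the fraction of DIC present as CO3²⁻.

α₂ = 1 / (1 + [H⁺]/K2 + [H⁺]²/(K1K2)) = 1 / (1 + 10^+2.94 + 10^+1.89)
   = 1 / (1 + 870.96 + 77.625) = 1/949.59 = 0.001053

α₂ = 0.00105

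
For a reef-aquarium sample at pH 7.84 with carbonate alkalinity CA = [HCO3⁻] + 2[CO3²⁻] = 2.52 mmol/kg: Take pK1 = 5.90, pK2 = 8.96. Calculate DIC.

DIC = 2.38 mmol/kg

CA = [HCO3⁻] + 2[CO3²⁻] = (α₁ + 2α₂)·DIC
At pH 7.84: [H⁺]/K1 = 10^-1.94 = 0.011482, K2/[H⁺] = 10^-1.12 = 0.075858
α₁ = 1/(1 + 0.011482 + 0.075858) = 1/1.0873 = 0.9197; α₂ = α₁·K2/[H⁺] = 0.06976
α₁ + 2α₂ = 1.0592
DIC = CA / (α₁ + 2α₂) = 2.52 / 1.0592 = 2.38 mmol/kg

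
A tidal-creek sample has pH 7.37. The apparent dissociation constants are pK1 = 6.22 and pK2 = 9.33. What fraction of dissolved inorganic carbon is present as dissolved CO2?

α₀ = 1 / (1 + K1/[H⁺] + K1K2/[H⁺]²) = 1 / (1 + 10^+1.15 + 10^-0.81)
   = 1 / (1 + 14.125 + 0.15488) = 1/15.280 = 0.06544

α₀ = 0.0654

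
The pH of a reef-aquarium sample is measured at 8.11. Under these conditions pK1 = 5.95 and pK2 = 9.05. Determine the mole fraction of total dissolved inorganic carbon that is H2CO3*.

α₀ = 0.00617

α₀ = 1 / (1 + K1/[H⁺] + K1K2/[H⁺]²) = 1 / (1 + 10^+2.16 + 10^+1.22)
   = 1 / (1 + 144.54 + 16.596) = 1/162.14 = 0.006168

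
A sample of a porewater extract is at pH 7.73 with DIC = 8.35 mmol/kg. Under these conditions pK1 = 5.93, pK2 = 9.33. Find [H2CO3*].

[CO2*] = 0.127 mmol/kg

α₀ = 1 / (1 + K1/[H⁺] + K1K2/[H⁺]²) = 1 / (1 + 10^+1.80 + 10^+0.20)
   = 1 / (1 + 63.096 + 1.5849) = 1/65.681 = 0.01523
[CO2*] = α₀ × DIC = 0.01523 × 8.35 = 0.127 mmol/kg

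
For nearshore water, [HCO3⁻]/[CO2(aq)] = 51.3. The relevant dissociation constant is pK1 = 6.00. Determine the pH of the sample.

From K1 = [H⁺][HCO3⁻]/[CO2(aq)]:  pH = pK1 + log₁₀([HCO3⁻]/[CO2(aq)])
log₁₀(51.3) = +1.710
pH = 6.00 + (+1.710) = 7.71

pH = 7.71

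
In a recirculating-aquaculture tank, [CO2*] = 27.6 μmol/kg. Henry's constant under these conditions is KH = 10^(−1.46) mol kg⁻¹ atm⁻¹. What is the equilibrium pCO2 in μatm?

KH = 10^(−1.46) = 3.467×10^-2 mol kg⁻¹ atm⁻¹
pCO2 = [CO2*]/KH = 27.6×10^-6 / 3.467×10^-2 = 7.96×10^-4 atm = 796 μatm

pCO2 = 796 μatm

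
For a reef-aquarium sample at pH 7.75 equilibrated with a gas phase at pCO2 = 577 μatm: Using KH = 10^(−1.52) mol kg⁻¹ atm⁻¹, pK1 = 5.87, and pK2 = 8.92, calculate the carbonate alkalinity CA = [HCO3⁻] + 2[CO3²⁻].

[CO2*] = KH · pCO2 = 10^(−1.52) × 577×10^-6 = 1.743×10^-5 mol/kg
α₀ = 1/(1 + K1/[H⁺] + K1K2/[H⁺]²) = 1/(1 + 10^+1.88 + 10^+0.71) = 0.01220
DIC = [CO2*]/α₀ = 1.743×10^-5 / 0.01220 = 1.429 mmol/kg
CA = (α₁ + 2α₂)·DIC = (0.9252 + 2×0.06255) × 1.429 = 1.50 mmol/kg

CA = 1.50 mmol/kg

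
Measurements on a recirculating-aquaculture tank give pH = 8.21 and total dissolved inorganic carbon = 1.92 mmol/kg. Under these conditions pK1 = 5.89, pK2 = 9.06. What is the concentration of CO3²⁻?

[CO3²⁻] = 0.237 mmol/kg

α₂ = 1 / (1 + [H⁺]/K2 + [H⁺]²/(K1K2)) = 1 / (1 + 10^+0.85 + 10^-1.47)
   = 1 / (1 + 7.0795 + 0.033884) = 1/8.1133 = 0.1233
[CO3²⁻] = α₂ × DIC = 0.1233 × 1.92 = 0.237 mmol/kg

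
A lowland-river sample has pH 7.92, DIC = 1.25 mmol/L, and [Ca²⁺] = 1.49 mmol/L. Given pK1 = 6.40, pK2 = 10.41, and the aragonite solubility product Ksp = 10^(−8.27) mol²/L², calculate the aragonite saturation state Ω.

Ω = 1.09

α₂ = 1 / (1 + [H⁺]/K2 + [H⁺]²/(K1K2)) = 1 / (1 + 10^+2.49 + 10^+0.97)
   = 1 / (1 + 309.03 + 9.3325) = 1/319.36 = 0.003131
[CO3²⁻] = α₂ × DIC = 0.003131 × 1.25 = 0.003914 mmol/L = 3.914 μmol/L
Ksp = 10^(−8.27) = 5.370×10^-9
Ω = [Ca²⁺][CO3²⁻]/Ksp = (1.49×10^-3)(3.914×10^-6) / 5.370×10^-9 = 1.09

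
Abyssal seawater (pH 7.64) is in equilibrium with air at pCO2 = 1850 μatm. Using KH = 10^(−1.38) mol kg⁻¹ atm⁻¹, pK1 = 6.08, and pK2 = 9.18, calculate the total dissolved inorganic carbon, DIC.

DIC = 2.96 mmol/kg

[CO2*] = KH · pCO2 = 10^(−1.38) × 1850×10^-6 = 7.712×10^-5 mol/kg
α₀ = 1/(1 + K1/[H⁺] + K1K2/[H⁺]²) = 1/(1 + 10^+1.56 + 10^+0.02) = 0.02607
DIC = [CO2*]/α₀ = 7.712×10^-5 / 0.02607 = 2.96 mmol/kg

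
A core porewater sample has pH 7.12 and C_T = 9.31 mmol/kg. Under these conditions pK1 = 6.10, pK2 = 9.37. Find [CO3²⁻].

α₂ = 1 / (1 + [H⁺]/K2 + [H⁺]²/(K1K2)) = 1 / (1 + 10^+2.25 + 10^+1.23)
   = 1 / (1 + 177.83 + 16.982) = 1/195.81 = 0.005107
[CO3²⁻] = α₂ × DIC = 0.005107 × 9.31 = 0.0475 mmol/kg

[CO3²⁻] = 0.0475 mmol/kg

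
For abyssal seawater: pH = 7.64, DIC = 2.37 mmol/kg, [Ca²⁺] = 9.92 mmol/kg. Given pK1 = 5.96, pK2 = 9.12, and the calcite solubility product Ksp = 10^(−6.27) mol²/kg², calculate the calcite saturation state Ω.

α₂ = 1 / (1 + [H⁺]/K2 + [H⁺]²/(K1K2)) = 1 / (1 + 10^+1.48 + 10^-0.20)
   = 1 / (1 + 30.200 + 0.63096) = 1/31.830 = 0.03142
[CO3²⁻] = α₂ × DIC = 0.03142 × 2.37 = 0.07446 mmol/kg
Ksp = 10^(−6.27) = 5.370×10^-7
Ω = [Ca²⁺][CO3²⁻]/Ksp = (9.92×10^-3)(7.446×10^-5) / 5.370×10^-7 = 1.38

Ω = 1.38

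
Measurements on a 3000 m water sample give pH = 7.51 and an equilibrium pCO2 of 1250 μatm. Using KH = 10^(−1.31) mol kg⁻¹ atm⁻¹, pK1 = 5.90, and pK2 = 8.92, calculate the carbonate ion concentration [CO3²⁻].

[CO2*] = KH · pCO2 = 10^(−1.31) × 1250×10^-6 = 6.122×10^-5 mol/kg
α₀ = 1/(1 + K1/[H⁺] + K1K2/[H⁺]²) = 1/(1 + 10^+1.61 + 10^+0.20) = 0.02308
DIC = [CO2*]/α₀ = 6.122×10^-5 / 0.02308 = 2.652 mmol/kg
[CO3²⁻] = α₂·DIC; α₂ = 0.03658, so [CO3²⁻] = 0.03658 × 2.652 = 0.0970 mmol/kg

[CO3²⁻] = 0.0970 mmol/kg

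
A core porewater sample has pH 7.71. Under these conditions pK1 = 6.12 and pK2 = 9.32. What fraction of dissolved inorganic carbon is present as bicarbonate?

α₁ = 0.952

α₁ = 1 / (1 + [H⁺]/K1 + K2/[H⁺]) = 1 / (1 + 10^-1.59 + 10^-1.61)
   = 1 / (1 + 0.025704 + 0.024547) = 1/1.0503 = 0.9522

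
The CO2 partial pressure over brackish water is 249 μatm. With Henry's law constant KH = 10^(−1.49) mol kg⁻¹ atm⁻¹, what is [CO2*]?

KH = 10^(−1.49) = 3.236×10^-2 mol kg⁻¹ atm⁻¹
[CO2*] = KH · pCO2 = 3.236×10^-2 × 249×10^-6 atm = 8.06×10^-6 mol/kg

[CO2*] = 8.06 μmol/kg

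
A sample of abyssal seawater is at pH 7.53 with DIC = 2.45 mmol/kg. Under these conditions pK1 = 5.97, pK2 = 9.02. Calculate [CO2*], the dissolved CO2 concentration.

α₀ = 1 / (1 + K1/[H⁺] + K1K2/[H⁺]²) = 1 / (1 + 10^+1.56 + 10^+0.07)
   = 1 / (1 + 36.308 + 1.1749) = 1/38.483 = 0.02599
[CO2*] = α₀ × DIC = 0.02599 × 2.45 = 0.0637 mmol/kg

[CO2*] = 0.0637 mmol/kg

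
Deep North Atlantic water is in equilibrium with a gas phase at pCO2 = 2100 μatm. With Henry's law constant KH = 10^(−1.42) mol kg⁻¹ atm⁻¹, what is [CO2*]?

[CO2*] = 79.8 μmol/kg

KH = 10^(−1.42) = 3.802×10^-2 mol kg⁻¹ atm⁻¹
[CO2*] = KH · pCO2 = 3.802×10^-2 × 2100×10^-6 atm = 7.98×10^-5 mol/kg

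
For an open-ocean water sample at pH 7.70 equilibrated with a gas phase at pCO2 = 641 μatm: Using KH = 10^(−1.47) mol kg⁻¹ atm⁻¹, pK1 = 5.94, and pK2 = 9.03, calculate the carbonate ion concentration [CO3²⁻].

[CO2*] = KH · pCO2 = 10^(−1.47) × 641×10^-6 = 2.172×10^-5 mol/kg
α₀ = 1/(1 + K1/[H⁺] + K1K2/[H⁺]²) = 1/(1 + 10^+1.76 + 10^+0.43) = 0.01633
DIC = [CO2*]/α₀ = 2.172×10^-5 / 0.01633 = 1.330 mmol/kg
[CO3²⁻] = α₂·DIC; α₂ = 0.04395, so [CO3²⁻] = 0.04395 × 1.330 = 0.0585 mmol/kg

[CO3²⁻] = 0.0585 mmol/kg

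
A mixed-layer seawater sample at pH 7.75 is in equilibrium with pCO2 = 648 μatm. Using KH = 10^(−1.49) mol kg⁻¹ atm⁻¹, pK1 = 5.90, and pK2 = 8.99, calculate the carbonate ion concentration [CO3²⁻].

[CO2*] = KH · pCO2 = 10^(−1.49) × 648×10^-6 = 2.097×10^-5 mol/kg
α₀ = 1/(1 + K1/[H⁺] + K1K2/[H⁺]²) = 1/(1 + 10^+1.85 + 10^+0.61) = 0.01318
DIC = [CO2*]/α₀ = 2.097×10^-5 / 0.01318 = 1.591 mmol/kg
[CO3²⁻] = α₂·DIC; α₂ = 0.05370, so [CO3²⁻] = 0.05370 × 1.591 = 0.0854 mmol/kg

[CO3²⁻] = 0.0854 mmol/kg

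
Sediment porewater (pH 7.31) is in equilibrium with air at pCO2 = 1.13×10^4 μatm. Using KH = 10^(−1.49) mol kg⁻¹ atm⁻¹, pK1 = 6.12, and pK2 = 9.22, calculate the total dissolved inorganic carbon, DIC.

[CO2*] = KH · pCO2 = 10^(−1.49) × 1.13×10^4×10^-6 = 3.657×10^-4 mol/kg
α₀ = 1/(1 + K1/[H⁺] + K1K2/[H⁺]²) = 1/(1 + 10^+1.19 + 10^-0.72) = 0.05996
DIC = [CO2*]/α₀ = 3.657×10^-4 / 0.05996 = 6.10 mmol/kg

DIC = 6.10 mmol/kg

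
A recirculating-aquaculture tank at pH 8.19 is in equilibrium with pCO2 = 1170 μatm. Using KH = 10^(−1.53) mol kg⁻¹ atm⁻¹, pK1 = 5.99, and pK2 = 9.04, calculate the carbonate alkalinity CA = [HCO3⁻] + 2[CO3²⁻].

CA = 7.02 mmol/kg

[CO2*] = KH · pCO2 = 10^(−1.53) × 1170×10^-6 = 3.453×10^-5 mol/kg
α₀ = 1/(1 + K1/[H⁺] + K1K2/[H⁺]²) = 1/(1 + 10^+2.20 + 10^+1.35) = 0.005498
DIC = [CO2*]/α₀ = 3.453×10^-5 / 0.005498 = 6.280 mmol/kg
CA = (α₁ + 2α₂)·DIC = (0.8714 + 2×0.1231) × 6.280 = 7.02 mmol/kg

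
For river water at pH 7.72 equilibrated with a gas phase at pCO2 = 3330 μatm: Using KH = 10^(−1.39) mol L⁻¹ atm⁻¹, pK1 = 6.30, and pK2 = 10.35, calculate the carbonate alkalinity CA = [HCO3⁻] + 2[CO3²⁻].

CA = 3.58 mmol/L

[CO2*] = KH · pCO2 = 10^(−1.39) × 3330×10^-6 = 1.357×10^-4 mol/L
α₀ = 1/(1 + K1/[H⁺] + K1K2/[H⁺]²) = 1/(1 + 10^+1.42 + 10^-1.21) = 0.03654
DIC = [CO2*]/α₀ = 1.357×10^-4 / 0.03654 = 3.712 mmol/L
CA = (α₁ + 2α₂)·DIC = (0.9612 + 2×0.002253) × 3.712 = 3.58 mmol/L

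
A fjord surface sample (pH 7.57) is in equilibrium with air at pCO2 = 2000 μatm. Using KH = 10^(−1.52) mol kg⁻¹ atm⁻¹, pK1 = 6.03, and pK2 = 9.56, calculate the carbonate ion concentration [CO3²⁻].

[CO3²⁻] = 0.0214 mmol/kg

[CO2*] = KH · pCO2 = 10^(−1.52) × 2000×10^-6 = 6.040×10^-5 mol/kg
α₀ = 1/(1 + K1/[H⁺] + K1K2/[H⁺]²) = 1/(1 + 10^+1.54 + 10^-0.45) = 0.02776
DIC = [CO2*]/α₀ = 6.040×10^-5 / 0.02776 = 2.176 mmol/kg
[CO3²⁻] = α₂·DIC; α₂ = 0.009848, so [CO3²⁻] = 0.009848 × 2.176 = 0.0214 mmol/kg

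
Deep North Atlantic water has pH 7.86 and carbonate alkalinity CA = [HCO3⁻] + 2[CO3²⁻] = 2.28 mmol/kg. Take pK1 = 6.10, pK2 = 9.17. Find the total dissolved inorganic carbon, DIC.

CA = [HCO3⁻] + 2[CO3²⁻] = (α₁ + 2α₂)·DIC
At pH 7.86: [H⁺]/K1 = 10^-1.76 = 0.017378, K2/[H⁺] = 10^-1.31 = 0.048978
α₁ = 1/(1 + 0.017378 + 0.048978) = 1/1.0664 = 0.9378; α₂ = α₁·K2/[H⁺] = 0.04593
α₁ + 2α₂ = 1.0296
DIC = CA / (α₁ + 2α₂) = 2.28 / 1.0296 = 2.21 mmol/kg

DIC = 2.21 mmol/kg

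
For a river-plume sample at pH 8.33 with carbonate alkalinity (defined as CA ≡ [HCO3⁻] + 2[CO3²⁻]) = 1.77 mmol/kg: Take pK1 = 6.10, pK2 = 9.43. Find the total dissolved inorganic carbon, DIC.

CA = [HCO3⁻] + 2[CO3²⁻] = (α₁ + 2α₂)·DIC
At pH 8.33: [H⁺]/K1 = 10^-2.23 = 0.0058884, K2/[H⁺] = 10^-1.10 = 0.079433
α₁ = 1/(1 + 0.0058884 + 0.079433) = 1/1.0853 = 0.9214; α₂ = α₁·K2/[H⁺] = 0.07319
α₁ + 2α₂ = 1.0678
DIC = CA / (α₁ + 2α₂) = 1.77 / 1.0678 = 1.66 mmol/kg

DIC = 1.66 mmol/kg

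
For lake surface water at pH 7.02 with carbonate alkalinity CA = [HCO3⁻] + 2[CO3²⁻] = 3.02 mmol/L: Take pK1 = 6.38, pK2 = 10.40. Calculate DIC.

CA = [HCO3⁻] + 2[CO3²⁻] = (α₁ + 2α₂)·DIC
At pH 7.02: [H⁺]/K1 = 10^-0.64 = 0.22909, K2/[H⁺] = 10^-3.38 = 0.00041687
α₁ = 1/(1 + 0.22909 + 0.00041687) = 1/1.2295 = 0.8133; α₂ = α₁·K2/[H⁺] = 0.0003391
α₁ + 2α₂ = 0.8140
DIC = CA / (α₁ + 2α₂) = 3.02 / 0.8140 = 3.71 mmol/L

DIC = 3.71 mmol/L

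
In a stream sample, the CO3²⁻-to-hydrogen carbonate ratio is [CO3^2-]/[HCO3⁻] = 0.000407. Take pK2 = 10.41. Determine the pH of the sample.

From K2 = [H⁺][CO3^2-]/[HCO3⁻]:  pH = pK2 + log₁₀([CO3^2-]/[HCO3⁻])
log₁₀(0.000407) = -3.390
pH = 10.41 + (-3.390) = 7.02

pH = 7.02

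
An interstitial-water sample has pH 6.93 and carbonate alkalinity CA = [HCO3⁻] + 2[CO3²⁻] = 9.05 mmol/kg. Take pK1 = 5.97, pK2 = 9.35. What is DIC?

DIC = 10.0 mmol/kg

CA = [HCO3⁻] + 2[CO3²⁻] = (α₁ + 2α₂)·DIC
At pH 6.93: [H⁺]/K1 = 10^-0.96 = 0.10965, K2/[H⁺] = 10^-2.42 = 0.0038019
α₁ = 1/(1 + 0.10965 + 0.0038019) = 1/1.1134 = 0.8981; α₂ = α₁·K2/[H⁺] = 0.003415
α₁ + 2α₂ = 0.9049
DIC = CA / (α₁ + 2α₂) = 9.05 / 0.9049 = 10.0 mmol/kg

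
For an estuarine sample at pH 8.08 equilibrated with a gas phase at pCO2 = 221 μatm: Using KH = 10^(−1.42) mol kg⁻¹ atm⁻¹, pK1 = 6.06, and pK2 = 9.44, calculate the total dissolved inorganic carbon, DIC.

[CO2*] = KH · pCO2 = 10^(−1.42) × 221×10^-6 = 8.402×10^-6 mol/kg
α₀ = 1/(1 + K1/[H⁺] + K1K2/[H⁺]²) = 1/(1 + 10^+2.02 + 10^+0.66) = 0.009068
DIC = [CO2*]/α₀ = 8.402×10^-6 / 0.009068 = 0.927 mmol/kg

DIC = 0.927 mmol/kg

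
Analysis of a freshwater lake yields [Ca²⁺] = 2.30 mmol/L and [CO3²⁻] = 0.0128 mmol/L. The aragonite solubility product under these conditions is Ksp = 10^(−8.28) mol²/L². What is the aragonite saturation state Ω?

Ω = 5.61

Ksp = 10^(−8.28) = 5.248×10^-9
Ω = [Ca²⁺][CO3²⁻]/Ksp = (2.30×10^-3)(0.0128×10^-3) / 5.248×10^-9 = 5.61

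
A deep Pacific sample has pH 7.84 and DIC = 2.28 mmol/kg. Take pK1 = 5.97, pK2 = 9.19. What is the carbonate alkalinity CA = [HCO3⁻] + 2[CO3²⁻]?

CA = 2.35 mmol/kg

CA = [HCO3⁻] + 2[CO3²⁻] = (α₁ + 2α₂)·DIC
At pH 7.84: [H⁺]/K1 = 10^-1.87 = 0.013490, K2/[H⁺] = 10^-1.35 = 0.044668
α₁ = 1/(1 + 0.013490 + 0.044668) = 1/1.0582 = 0.9450; α₂ = α₁·K2/[H⁺] = 0.04221
α₁ + 2α₂ = 1.0295
CA = 1.0295 × 2.28 = 2.35 mmol/kg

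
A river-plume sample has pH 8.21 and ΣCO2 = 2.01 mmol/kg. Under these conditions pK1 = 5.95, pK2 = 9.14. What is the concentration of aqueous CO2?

[CO2*] = 9.84 μmol/kg

α₀ = 1 / (1 + K1/[H⁺] + K1K2/[H⁺]²) = 1 / (1 + 10^+2.26 + 10^+1.33)
   = 1 / (1 + 181.97 + 21.380) = 1/204.35 = 0.004894
[CO2*] = α₀ × DIC = 0.004894 × 2.01 = 0.00984 mmol/kg = 9.84 μmol/kg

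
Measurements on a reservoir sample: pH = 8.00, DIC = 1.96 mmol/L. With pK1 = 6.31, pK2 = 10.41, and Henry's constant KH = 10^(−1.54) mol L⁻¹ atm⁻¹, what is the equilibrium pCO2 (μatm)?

α₀ = 1 / (1 + K1/[H⁺] + K1K2/[H⁺]²) = 1 / (1 + 10^+1.69 + 10^-0.72)
   = 1 / (1 + 48.978 + 0.19055) = 1/50.168 = 0.01993
[CO2*] = α₀ × DIC = 0.01993 × 1.96 = 0.03907 mmol/L
pCO2 = [CO2*]/KH = 3.907×10^-5 / 2.884×10^-2 = 1350 μatm

pCO2 = 1350 μatm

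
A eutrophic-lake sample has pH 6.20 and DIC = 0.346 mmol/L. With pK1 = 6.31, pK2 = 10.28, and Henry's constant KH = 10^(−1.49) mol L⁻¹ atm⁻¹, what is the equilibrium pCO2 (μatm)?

α₀ = 1 / (1 + K1/[H⁺] + K1K2/[H⁺]²) = 1 / (1 + 10^-0.11 + 10^-4.19)
   = 1 / (1 + 0.77625 + 6.4565×10^-5) = 1/1.7763 = 0.5630
[CO2*] = α₀ × DIC = 0.5630 × 0.346 = 0.1948 mmol/L
pCO2 = [CO2*]/KH = 1.948×10^-4 / 3.236×10^-2 = 6020 μatm

pCO2 = 6020 μatm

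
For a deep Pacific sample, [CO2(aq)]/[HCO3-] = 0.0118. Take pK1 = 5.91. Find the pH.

From K1 = [H⁺][HCO3-]/[CO2(aq)]:  pH = pK1 − log₁₀([CO2(aq)]/[HCO3-])
log₁₀(0.0118) = -1.928
pH = 5.91 − (-1.928) = 7.84

pH = 7.84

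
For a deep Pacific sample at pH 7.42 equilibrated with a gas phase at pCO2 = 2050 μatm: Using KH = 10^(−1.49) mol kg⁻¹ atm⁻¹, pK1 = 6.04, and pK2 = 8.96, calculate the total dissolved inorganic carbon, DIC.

DIC = 1.70 mmol/kg

[CO2*] = KH · pCO2 = 10^(−1.49) × 2050×10^-6 = 6.634×10^-5 mol/kg
α₀ = 1/(1 + K1/[H⁺] + K1K2/[H⁺]²) = 1/(1 + 10^+1.38 + 10^-0.16) = 0.03894
DIC = [CO2*]/α₀ = 6.634×10^-5 / 0.03894 = 1.70 mmol/kg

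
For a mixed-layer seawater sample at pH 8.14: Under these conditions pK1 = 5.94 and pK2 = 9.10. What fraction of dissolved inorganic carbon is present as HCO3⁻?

α₁ = 0.896

α₁ = 1 / (1 + [H⁺]/K1 + K2/[H⁺]) = 1 / (1 + 10^-2.20 + 10^-0.96)
   = 1 / (1 + 0.0063096 + 0.10965) = 1/1.1160 = 0.8961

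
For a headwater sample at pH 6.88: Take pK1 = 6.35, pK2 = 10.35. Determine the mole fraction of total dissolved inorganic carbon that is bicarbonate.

α₁ = 0.772

α₁ = 1 / (1 + [H⁺]/K1 + K2/[H⁺]) = 1 / (1 + 10^-0.53 + 10^-3.47)
   = 1 / (1 + 0.29512 + 0.00033884) = 1/1.2955 = 0.7719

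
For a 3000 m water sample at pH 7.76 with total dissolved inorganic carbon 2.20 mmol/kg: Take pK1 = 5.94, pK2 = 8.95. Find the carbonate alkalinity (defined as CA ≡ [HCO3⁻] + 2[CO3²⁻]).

CA = 2.30 mmol/kg

CA = [HCO3⁻] + 2[CO3²⁻] = (α₁ + 2α₂)·DIC
At pH 7.76: [H⁺]/K1 = 10^-1.82 = 0.015136, K2/[H⁺] = 10^-1.19 = 0.064565
α₁ = 1/(1 + 0.015136 + 0.064565) = 1/1.0797 = 0.9262; α₂ = α₁·K2/[H⁺] = 0.05980
α₁ + 2α₂ = 1.0458
CA = 1.0458 × 2.20 = 2.30 mmol/kg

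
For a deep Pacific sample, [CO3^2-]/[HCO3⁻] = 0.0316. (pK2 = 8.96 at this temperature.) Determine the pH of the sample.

pH = 7.46

From K2 = [H⁺][CO3^2-]/[HCO3⁻]:  pH = pK2 + log₁₀([CO3^2-]/[HCO3⁻])
log₁₀(0.0316) = -1.500
pH = 8.96 + (-1.500) = 7.46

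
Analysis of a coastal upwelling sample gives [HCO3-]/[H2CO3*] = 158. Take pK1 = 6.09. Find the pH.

pH = 8.29

From K1 = [H⁺][HCO3-]/[H2CO3*]:  pH = pK1 + log₁₀([HCO3-]/[H2CO3*])
log₁₀(158) = +2.199
pH = 6.09 + (+2.199) = 8.29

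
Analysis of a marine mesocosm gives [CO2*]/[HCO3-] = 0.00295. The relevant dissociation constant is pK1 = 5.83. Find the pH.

pH = 8.36

From K1 = [H⁺][HCO3-]/[CO2*]:  pH = pK1 − log₁₀([CO2*]/[HCO3-])
log₁₀(0.00295) = -2.530
pH = 5.83 − (-2.530) = 8.36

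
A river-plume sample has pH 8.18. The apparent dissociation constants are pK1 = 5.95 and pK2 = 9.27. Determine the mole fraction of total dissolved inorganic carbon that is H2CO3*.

α₀ = 1 / (1 + K1/[H⁺] + K1K2/[H⁺]²) = 1 / (1 + 10^+2.23 + 10^+1.14)
   = 1 / (1 + 169.82 + 13.804) = 1/184.63 = 0.005416

α₀ = 0.00542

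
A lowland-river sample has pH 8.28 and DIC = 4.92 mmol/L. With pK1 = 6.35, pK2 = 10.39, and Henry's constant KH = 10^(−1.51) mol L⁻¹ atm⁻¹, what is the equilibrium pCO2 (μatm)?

pCO2 = 1830 μatm

α₀ = 1 / (1 + K1/[H⁺] + K1K2/[H⁺]²) = 1 / (1 + 10^+1.93 + 10^-0.18)
   = 1 / (1 + 85.114 + 0.66069) = 1/86.774 = 0.01152
[CO2*] = α₀ × DIC = 0.01152 × 4.92 = 0.05670 mmol/L
pCO2 = [CO2*]/KH = 5.670×10^-5 / 3.090×10^-2 = 1830 μatm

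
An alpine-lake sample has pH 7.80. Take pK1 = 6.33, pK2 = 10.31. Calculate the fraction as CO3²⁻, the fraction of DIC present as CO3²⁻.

α₂ = 0.00298

α₂ = 1 / (1 + [H⁺]/K2 + [H⁺]²/(K1K2)) = 1 / (1 + 10^+2.51 + 10^+1.04)
   = 1 / (1 + 323.59 + 10.965) = 1/335.56 = 0.002980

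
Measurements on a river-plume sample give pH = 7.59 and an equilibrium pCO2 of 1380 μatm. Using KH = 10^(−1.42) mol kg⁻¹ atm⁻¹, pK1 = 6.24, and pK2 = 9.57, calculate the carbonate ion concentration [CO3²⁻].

[CO3²⁻] = 12.3 μmol/kg

[CO2*] = KH · pCO2 = 10^(−1.42) × 1380×10^-6 = 5.247×10^-5 mol/kg
α₀ = 1/(1 + K1/[H⁺] + K1K2/[H⁺]²) = 1/(1 + 10^+1.35 + 10^-0.63) = 0.04233
DIC = [CO2*]/α₀ = 5.247×10^-5 / 0.04233 = 1.239 mmol/kg
[CO3²⁻] = α₂·DIC; α₂ = 0.009924, so [CO3²⁻] = 0.009924 × 1.239 = 0.0123 mmol/kg = 12.3 μmol/kg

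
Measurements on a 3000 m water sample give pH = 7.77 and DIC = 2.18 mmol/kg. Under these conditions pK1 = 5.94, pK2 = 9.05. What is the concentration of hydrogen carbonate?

[HCO3⁻] = 2.04 mmol/kg

α₁ = 1 / (1 + [H⁺]/K1 + K2/[H⁺]) = 1 / (1 + 10^-1.83 + 10^-1.28)
   = 1 / (1 + 0.014791 + 0.052481) = 1/1.0673 = 0.9370
[HCO3⁻] = α₁ × DIC = 0.9370 × 2.18 = 2.04 mmol/kg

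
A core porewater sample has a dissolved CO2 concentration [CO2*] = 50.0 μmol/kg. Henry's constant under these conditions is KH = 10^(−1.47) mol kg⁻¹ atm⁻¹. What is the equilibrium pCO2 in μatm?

pCO2 = 1480 μatm

KH = 10^(−1.47) = 3.388×10^-2 mol kg⁻¹ atm⁻¹
pCO2 = [CO2*]/KH = 50.0×10^-6 / 3.388×10^-2 = 1.48×10^-3 atm = 1480 μatm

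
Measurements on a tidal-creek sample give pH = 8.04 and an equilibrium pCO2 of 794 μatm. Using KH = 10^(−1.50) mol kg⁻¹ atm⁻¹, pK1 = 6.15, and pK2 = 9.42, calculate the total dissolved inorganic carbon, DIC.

[CO2*] = KH · pCO2 = 10^(−1.50) × 794×10^-6 = 2.511×10^-5 mol/kg
α₀ = 1/(1 + K1/[H⁺] + K1K2/[H⁺]²) = 1/(1 + 10^+1.89 + 10^+0.51) = 0.01222
DIC = [CO2*]/α₀ = 2.511×10^-5 / 0.01222 = 2.06 mmol/kg

DIC = 2.06 mmol/kg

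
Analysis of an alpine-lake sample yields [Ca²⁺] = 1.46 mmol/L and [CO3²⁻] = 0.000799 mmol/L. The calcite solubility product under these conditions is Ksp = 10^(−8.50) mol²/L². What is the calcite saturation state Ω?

Ksp = 10^(−8.50) = 3.162×10^-9
Ω = [Ca²⁺][CO3²⁻]/Ksp = (1.46×10^-3)(0.000799×10^-3) / 3.162×10^-9 = 0.369

Ω = 0.369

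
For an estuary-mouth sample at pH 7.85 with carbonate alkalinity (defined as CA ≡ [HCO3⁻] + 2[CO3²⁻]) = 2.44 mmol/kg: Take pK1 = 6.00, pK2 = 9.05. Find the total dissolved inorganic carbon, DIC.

DIC = 2.33 mmol/kg

CA = [HCO3⁻] + 2[CO3²⁻] = (α₁ + 2α₂)·DIC
At pH 7.85: [H⁺]/K1 = 10^-1.85 = 0.014125, K2/[H⁺] = 10^-1.20 = 0.063096
α₁ = 1/(1 + 0.014125 + 0.063096) = 1/1.0772 = 0.9283; α₂ = α₁·K2/[H⁺] = 0.05857
α₁ + 2α₂ = 1.0455
DIC = CA / (α₁ + 2α₂) = 2.44 / 1.0455 = 2.33 mmol/kg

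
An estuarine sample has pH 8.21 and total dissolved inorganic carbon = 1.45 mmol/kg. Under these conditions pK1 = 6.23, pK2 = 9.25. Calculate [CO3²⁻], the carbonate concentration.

[CO3²⁻] = 0.120 mmol/kg

α₂ = 1 / (1 + [H⁺]/K2 + [H⁺]²/(K1K2)) = 1 / (1 + 10^+1.04 + 10^-0.94)
   = 1 / (1 + 10.965 + 0.11482) = 1/12.080 = 0.08278
[CO3²⁻] = α₂ × DIC = 0.08278 × 1.45 = 0.120 mmol/kg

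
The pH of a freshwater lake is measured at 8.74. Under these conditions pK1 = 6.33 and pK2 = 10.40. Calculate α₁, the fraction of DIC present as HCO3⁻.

α₁ = 0.975

α₁ = 1 / (1 + [H⁺]/K1 + K2/[H⁺]) = 1 / (1 + 10^-2.41 + 10^-1.66)
   = 1 / (1 + 0.0038905 + 0.021878) = 1/1.0258 = 0.9749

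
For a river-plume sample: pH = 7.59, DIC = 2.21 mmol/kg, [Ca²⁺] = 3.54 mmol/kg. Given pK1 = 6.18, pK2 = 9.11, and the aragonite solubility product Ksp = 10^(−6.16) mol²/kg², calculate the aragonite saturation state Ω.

Ω = 0.319

α₂ = 1 / (1 + [H⁺]/K2 + [H⁺]²/(K1K2)) = 1 / (1 + 10^+1.52 + 10^+0.11)
   = 1 / (1 + 33.113 + 1.2882) = 1/35.401 = 0.02825
[CO3²⁻] = α₂ × DIC = 0.02825 × 2.21 = 0.06243 mmol/kg
Ksp = 10^(−6.16) = 6.918×10^-7
Ω = [Ca²⁺][CO3²⁻]/Ksp = (3.54×10^-3)(6.243×10^-5) / 6.918×10^-7 = 0.319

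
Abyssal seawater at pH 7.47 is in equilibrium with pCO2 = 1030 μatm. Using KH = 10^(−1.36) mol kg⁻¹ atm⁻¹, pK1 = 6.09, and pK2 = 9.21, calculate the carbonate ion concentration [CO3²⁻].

[CO3²⁻] = 19.6 μmol/kg

[CO2*] = KH · pCO2 = 10^(−1.36) × 1030×10^-6 = 4.496×10^-5 mol/kg
α₀ = 1/(1 + K1/[H⁺] + K1K2/[H⁺]²) = 1/(1 + 10^+1.38 + 10^-0.36) = 0.03933
DIC = [CO2*]/α₀ = 4.496×10^-5 / 0.03933 = 1.143 mmol/kg
[CO3²⁻] = α₂·DIC; α₂ = 0.01717, so [CO3²⁻] = 0.01717 × 1.143 = 0.0196 mmol/kg = 19.6 μmol/kg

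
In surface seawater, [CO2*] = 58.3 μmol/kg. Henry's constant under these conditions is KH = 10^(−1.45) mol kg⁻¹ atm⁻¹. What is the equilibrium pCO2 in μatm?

KH = 10^(−1.45) = 3.548×10^-2 mol kg⁻¹ atm⁻¹
pCO2 = [CO2*]/KH = 58.3×10^-6 / 3.548×10^-2 = 1.64×10^-3 atm = 1640 μatm

pCO2 = 1640 μatm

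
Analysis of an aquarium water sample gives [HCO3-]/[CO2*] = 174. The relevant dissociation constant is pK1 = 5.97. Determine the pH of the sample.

From K1 = [H⁺][HCO3-]/[CO2*]:  pH = pK1 + log₁₀([HCO3-]/[CO2*])
log₁₀(174) = +2.241
pH = 5.97 + (+2.241) = 8.21

pH = 8.21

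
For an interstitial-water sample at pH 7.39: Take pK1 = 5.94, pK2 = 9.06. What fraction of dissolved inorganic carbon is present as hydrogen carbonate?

α₁ = 1 / (1 + [H⁺]/K1 + K2/[H⁺]) = 1 / (1 + 10^-1.45 + 10^-1.67)
   = 1 / (1 + 0.035481 + 0.021380) = 1/1.0569 = 0.9462

α₁ = 0.946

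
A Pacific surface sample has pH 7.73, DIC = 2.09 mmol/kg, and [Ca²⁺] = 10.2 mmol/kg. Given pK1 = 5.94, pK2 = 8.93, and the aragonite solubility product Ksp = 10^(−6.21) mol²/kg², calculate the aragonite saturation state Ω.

Ω = 2.02

α₂ = 1 / (1 + [H⁺]/K2 + [H⁺]²/(K1K2)) = 1 / (1 + 10^+1.20 + 10^-0.59)
   = 1 / (1 + 15.849 + 0.25704) = 1/17.106 = 0.05846
[CO3²⁻] = α₂ × DIC = 0.05846 × 2.09 = 0.1222 mmol/kg
Ksp = 10^(−6.21) = 6.166×10^-7
Ω = [Ca²⁺][CO3²⁻]/Ksp = (10.2×10^-3)(1.222×10^-4) / 6.166×10^-7 = 2.02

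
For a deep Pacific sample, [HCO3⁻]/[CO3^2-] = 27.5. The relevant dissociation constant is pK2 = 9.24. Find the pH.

pH = 7.80

From K2 = [H⁺][CO3^2-]/[HCO3⁻]:  pH = pK2 − log₁₀([HCO3⁻]/[CO3^2-])
log₁₀(27.5) = +1.439
pH = 9.24 − (+1.439) = 7.80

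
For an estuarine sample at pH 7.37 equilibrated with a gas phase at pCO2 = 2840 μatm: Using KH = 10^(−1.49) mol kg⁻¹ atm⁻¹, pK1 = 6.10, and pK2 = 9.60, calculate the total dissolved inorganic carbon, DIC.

[CO2*] = KH · pCO2 = 10^(−1.49) × 2840×10^-6 = 9.190×10^-5 mol/kg
α₀ = 1/(1 + K1/[H⁺] + K1K2/[H⁺]²) = 1/(1 + 10^+1.27 + 10^-0.96) = 0.05068
DIC = [CO2*]/α₀ = 9.190×10^-5 / 0.05068 = 1.81 mmol/kg

DIC = 1.81 mmol/kg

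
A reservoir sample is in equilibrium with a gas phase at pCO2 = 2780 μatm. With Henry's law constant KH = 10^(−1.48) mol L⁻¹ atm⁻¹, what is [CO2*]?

KH = 10^(−1.48) = 3.311×10^-2 mol L⁻¹ atm⁻¹
[CO2*] = KH · pCO2 = 3.311×10^-2 × 2780×10^-6 atm = 9.21×10^-5 mol/L

[CO2*] = 92.1 μmol/L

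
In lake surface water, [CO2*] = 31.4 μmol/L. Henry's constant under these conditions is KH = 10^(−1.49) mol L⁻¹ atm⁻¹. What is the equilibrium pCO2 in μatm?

KH = 10^(−1.49) = 3.236×10^-2 mol L⁻¹ atm⁻¹
pCO2 = [CO2*]/KH = 31.4×10^-6 / 3.236×10^-2 = 9.70×10^-4 atm = 970 μatm

pCO2 = 970 μatm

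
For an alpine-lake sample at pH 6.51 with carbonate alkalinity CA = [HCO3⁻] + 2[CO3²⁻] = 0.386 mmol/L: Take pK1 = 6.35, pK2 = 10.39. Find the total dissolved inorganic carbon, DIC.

CA = [HCO3⁻] + 2[CO3²⁻] = (α₁ + 2α₂)·DIC
At pH 6.51: [H⁺]/K1 = 10^-0.16 = 0.69183, K2/[H⁺] = 10^-3.88 = 0.00013183
α₁ = 1/(1 + 0.69183 + 0.00013183) = 1/1.6920 = 0.5910; α₂ = α₁·K2/[H⁺] = 7.791×10^-5
α₁ + 2α₂ = 0.5912
DIC = CA / (α₁ + 2α₂) = 0.386 / 0.5912 = 0.653 mmol/L

DIC = 0.653 mmol/L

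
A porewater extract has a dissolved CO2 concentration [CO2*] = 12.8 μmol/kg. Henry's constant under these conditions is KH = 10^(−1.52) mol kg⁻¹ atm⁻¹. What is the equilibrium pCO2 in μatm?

pCO2 = 424 μatm

KH = 10^(−1.52) = 3.020×10^-2 mol kg⁻¹ atm⁻¹
pCO2 = [CO2*]/KH = 12.8×10^-6 / 3.020×10^-2 = 4.24×10^-4 atm = 424 μatm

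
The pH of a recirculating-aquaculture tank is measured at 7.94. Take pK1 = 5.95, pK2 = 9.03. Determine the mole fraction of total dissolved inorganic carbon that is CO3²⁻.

α₂ = 0.0745

α₂ = 1 / (1 + [H⁺]/K2 + [H⁺]²/(K1K2)) = 1 / (1 + 10^+1.09 + 10^-0.90)
   = 1 / (1 + 12.303 + 0.12589) = 1/13.429 = 0.07447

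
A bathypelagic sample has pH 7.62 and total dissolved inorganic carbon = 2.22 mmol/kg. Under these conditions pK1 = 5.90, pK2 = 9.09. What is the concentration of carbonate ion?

α₂ = 1 / (1 + [H⁺]/K2 + [H⁺]²/(K1K2)) = 1 / (1 + 10^+1.47 + 10^-0.25)
   = 1 / (1 + 29.512 + 0.56234) = 1/31.074 = 0.03218
[CO3²⁻] = α₂ × DIC = 0.03218 × 2.22 = 0.0714 mmol/kg

[CO3²⁻] = 0.0714 mmol/kg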